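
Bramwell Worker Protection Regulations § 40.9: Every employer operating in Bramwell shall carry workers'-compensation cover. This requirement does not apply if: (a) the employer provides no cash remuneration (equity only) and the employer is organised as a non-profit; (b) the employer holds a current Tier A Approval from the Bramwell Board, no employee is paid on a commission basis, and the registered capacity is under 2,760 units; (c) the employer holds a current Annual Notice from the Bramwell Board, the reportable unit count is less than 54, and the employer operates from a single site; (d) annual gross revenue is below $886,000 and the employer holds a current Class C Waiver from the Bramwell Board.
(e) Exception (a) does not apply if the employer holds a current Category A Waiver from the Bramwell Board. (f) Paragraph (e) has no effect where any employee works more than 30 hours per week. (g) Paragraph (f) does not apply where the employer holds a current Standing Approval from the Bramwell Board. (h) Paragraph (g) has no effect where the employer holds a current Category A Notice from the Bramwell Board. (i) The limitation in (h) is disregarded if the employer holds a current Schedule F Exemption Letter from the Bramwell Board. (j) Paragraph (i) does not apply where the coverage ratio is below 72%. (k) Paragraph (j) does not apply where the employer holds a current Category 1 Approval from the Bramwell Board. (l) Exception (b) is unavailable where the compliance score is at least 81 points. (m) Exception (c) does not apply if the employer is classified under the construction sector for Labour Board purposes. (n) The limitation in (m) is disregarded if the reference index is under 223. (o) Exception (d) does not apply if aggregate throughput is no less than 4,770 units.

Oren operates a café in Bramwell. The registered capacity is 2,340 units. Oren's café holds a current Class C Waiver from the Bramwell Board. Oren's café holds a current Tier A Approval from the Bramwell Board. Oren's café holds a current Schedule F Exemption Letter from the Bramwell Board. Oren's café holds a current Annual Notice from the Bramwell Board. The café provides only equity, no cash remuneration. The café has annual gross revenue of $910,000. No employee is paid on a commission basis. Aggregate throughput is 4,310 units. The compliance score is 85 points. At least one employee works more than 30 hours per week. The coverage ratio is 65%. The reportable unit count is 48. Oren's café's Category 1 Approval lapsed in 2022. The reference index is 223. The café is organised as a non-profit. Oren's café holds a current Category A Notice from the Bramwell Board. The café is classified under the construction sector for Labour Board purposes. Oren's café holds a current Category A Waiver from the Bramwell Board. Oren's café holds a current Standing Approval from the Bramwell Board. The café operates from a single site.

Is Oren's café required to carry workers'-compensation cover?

Exception (a): remuneration is equity-only; the employer is a non-profit — every condition holds. Under paragraphs (e)–(k): (e) is triggered (a current Category A Waiver is held), but is set aside by (f): (f) operates against (e): at least one employee exceeds 30 hours/week. (g) is engaged (a current Standing Approval is held), but is itself disapplied by (h): (h) operates against (g): a current Category A Notice is held. (i) would limit (h) — a current Schedule F Exemption Letter is held — but (j) sets (i) aside: (j) is triggered — the coverage ratio is 65%, below the 72% limit. (k) is inapplicable (no current Category 1 Approval is held), so (j) stands. Exception (a) stands.
Exception (b) is satisfied on its face — a current Tier A Approval is held; no employee is paid on commission; the registered capacity is 2,340 units, under the 2,760 units limit. Turning to paragraph (l): (l) operates against (b): the compliance score is 85 points, meeting the 81 points threshold. (b) is therefore removed.
Exception (c) is satisfied on its face — a current Annual Notice is held; the reportable unit count is 48, less than the 54 limit; the employer operates from a single site. But applying paragraphs (m)–(n): (m) operates against (c): the café is classified under the construction sector. (n) does not operate here (the reference index is 223, not under 223), so (m) stands. So (c) is unavailable.
Exception (d) does not apply: annual gross revenue is $910,000, not below $886,000.

No — exception (a) applies; Oren's café is not required to carry workers'-compensation cover.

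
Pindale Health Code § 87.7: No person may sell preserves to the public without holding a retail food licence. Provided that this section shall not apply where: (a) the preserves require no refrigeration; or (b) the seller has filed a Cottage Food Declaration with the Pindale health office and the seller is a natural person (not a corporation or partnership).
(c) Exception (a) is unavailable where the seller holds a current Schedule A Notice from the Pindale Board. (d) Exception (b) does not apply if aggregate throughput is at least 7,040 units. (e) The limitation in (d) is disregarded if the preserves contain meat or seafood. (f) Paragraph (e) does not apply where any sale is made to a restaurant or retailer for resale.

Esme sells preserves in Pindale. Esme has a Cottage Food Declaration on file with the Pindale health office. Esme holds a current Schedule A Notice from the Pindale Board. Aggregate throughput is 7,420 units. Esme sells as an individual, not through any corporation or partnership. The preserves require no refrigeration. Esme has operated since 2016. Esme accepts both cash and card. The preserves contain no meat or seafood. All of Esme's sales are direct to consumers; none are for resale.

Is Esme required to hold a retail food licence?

Yes — Esme must hold a retail food licence.

All of (a)'s requirements are met (the preserves are shelf-stable). However, paragraph (c) must be considered: (c) operates against (a): a current Schedule A Notice is held. So (a) is unavailable.
All of (b)'s requirements are met (a Cottage Food Declaration is on file; the seller is a natural person). But applying paragraphs (d)–(f): (d) operates against (b): aggregate throughput is 7,420 units, meeting the 7,040 units threshold. (e) does not operate here (the preserves contain no meat or seafood), so (d) stands. Exception (b) does not apply.
None of the exceptions is available; § 87.7 applies in full.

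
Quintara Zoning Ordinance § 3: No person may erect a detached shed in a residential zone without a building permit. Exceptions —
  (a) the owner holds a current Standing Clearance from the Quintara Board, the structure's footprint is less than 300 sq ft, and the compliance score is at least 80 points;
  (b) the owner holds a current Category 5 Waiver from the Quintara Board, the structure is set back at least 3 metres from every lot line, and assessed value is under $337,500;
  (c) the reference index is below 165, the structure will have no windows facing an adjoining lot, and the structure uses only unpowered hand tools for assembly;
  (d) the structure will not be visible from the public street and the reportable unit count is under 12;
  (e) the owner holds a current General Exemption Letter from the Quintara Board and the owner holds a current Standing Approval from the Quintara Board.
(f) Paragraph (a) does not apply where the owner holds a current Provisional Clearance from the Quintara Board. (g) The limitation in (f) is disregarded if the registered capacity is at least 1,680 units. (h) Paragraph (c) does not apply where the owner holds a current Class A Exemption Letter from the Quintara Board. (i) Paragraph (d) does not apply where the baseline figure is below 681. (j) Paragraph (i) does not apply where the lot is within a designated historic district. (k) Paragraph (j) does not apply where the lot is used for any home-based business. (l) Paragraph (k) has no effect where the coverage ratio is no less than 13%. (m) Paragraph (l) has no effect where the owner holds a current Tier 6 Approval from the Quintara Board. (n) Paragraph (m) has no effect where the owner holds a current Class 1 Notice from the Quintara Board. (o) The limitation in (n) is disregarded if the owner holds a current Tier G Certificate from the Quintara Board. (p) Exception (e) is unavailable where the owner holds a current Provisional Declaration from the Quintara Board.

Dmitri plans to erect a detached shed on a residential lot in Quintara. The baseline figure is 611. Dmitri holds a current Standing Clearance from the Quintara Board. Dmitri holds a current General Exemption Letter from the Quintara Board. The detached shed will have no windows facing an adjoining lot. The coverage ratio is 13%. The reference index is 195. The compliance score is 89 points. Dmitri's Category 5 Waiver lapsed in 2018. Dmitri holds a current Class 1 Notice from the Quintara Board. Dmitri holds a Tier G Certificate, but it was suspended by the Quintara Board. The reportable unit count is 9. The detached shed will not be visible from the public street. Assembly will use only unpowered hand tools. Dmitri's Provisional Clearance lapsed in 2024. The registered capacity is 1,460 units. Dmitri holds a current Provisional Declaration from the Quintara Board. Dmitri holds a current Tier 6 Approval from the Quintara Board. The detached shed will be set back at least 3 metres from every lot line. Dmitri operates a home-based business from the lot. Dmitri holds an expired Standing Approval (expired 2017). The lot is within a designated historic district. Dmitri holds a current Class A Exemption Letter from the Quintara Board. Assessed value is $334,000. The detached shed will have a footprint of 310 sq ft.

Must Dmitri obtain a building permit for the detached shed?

No — exception (d) applies; Dmitri does not need a building permit.

Exception (a) does not apply: the structure's footprint is 310 sq ft, not less than 300 sq ft.
Exception (b) requires that the owner holds a current Category 5 Waiver from the Quintara Board; but the Category 5 Waiver is not current, so (b) is unavailable.
Exception (c) fails — the reference index is 195, not below 165.
Exception (d)'s conditions are all satisfied: the structure will not be visible from the street; the reportable unit count is 9, under the 12 limit. Applying paragraphs (i)–(o): (i) would limit (d) — the baseline figure is 611, below the 681 limit — but (j) sets (i) aside: (j) is engaged — the lot is in a historic district. (k) would limit (j) — a home-based business operates on the lot — but (l) sets (k) aside: (l) operates against (k): the coverage ratio is 13%, meeting the 13% threshold. (m) would limit (l) — a current Tier 6 Approval is held — but (n) sets (m) aside: (n) is engaged — a current Class 1 Notice is held. (o) is not engaged (there is no Tier G Certificate in force), so (n) stands. (d) remains available.
Exception (e) requires that the owner holds a current Standing Approval from the Quintara Board; but no current Standing Approval is held, so (e) is unavailable.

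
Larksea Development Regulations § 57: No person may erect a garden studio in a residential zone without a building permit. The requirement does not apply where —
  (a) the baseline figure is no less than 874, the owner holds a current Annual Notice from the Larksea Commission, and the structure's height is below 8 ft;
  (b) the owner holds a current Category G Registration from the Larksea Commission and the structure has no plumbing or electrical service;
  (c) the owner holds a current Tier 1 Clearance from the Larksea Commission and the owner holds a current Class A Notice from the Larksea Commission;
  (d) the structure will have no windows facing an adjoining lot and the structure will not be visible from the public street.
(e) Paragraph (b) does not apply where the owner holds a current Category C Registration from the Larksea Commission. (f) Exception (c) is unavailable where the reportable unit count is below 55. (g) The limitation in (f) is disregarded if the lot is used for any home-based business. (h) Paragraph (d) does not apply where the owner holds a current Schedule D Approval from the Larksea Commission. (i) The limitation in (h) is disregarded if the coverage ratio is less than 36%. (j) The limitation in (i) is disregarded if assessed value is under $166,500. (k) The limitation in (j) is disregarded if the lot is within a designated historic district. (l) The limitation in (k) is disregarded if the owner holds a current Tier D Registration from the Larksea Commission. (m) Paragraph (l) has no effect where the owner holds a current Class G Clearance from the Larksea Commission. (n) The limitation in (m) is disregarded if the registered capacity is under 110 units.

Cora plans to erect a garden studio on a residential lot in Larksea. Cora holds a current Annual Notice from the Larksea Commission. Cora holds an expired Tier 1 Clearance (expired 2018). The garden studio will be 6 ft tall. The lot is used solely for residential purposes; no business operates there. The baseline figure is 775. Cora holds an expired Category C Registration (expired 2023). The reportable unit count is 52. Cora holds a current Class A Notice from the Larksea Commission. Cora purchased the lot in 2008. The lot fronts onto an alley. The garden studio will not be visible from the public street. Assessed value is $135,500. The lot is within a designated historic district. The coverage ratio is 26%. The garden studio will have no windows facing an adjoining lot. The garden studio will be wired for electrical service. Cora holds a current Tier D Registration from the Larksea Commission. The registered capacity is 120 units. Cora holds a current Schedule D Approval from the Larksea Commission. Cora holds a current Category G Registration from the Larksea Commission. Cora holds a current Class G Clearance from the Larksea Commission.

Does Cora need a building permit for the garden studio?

Exception (a) requires that the baseline figure is no less than 874; but the baseline figure is 775, short of 874, so (a) is unavailable.
Exception (b) fails — electrical service is planned.
Exception (c) requires that the owner holds a current Tier 1 Clearance from the Larksea Commission; but no current Tier 1 Clearance is held, so (c) is unavailable.
All of (d)'s requirements are met (no windows face an adjoining lot; the structure will not be visible from the street). Considering the limiting provisions: (h) would limit (d) — a current Schedule D Approval is held — but (i) sets (h) aside: (i) operates against (h): the coverage ratio is 26%, less than the 36% limit. (j) applies (assessed value is $135,500, under the $166,500 limit), but is set aside by (k): (k) operates against (j): the lot is in a historic district. (l) applies (a current Tier D Registration is held), but yields to (m): (m) is engaged — a current Class G Clearance is held. (n) is not engaged (the registered capacity is 120 units, not under 110 units), so (m) stands. (d) remains available.

No — exception (d) applies; Cora does not need a building permit.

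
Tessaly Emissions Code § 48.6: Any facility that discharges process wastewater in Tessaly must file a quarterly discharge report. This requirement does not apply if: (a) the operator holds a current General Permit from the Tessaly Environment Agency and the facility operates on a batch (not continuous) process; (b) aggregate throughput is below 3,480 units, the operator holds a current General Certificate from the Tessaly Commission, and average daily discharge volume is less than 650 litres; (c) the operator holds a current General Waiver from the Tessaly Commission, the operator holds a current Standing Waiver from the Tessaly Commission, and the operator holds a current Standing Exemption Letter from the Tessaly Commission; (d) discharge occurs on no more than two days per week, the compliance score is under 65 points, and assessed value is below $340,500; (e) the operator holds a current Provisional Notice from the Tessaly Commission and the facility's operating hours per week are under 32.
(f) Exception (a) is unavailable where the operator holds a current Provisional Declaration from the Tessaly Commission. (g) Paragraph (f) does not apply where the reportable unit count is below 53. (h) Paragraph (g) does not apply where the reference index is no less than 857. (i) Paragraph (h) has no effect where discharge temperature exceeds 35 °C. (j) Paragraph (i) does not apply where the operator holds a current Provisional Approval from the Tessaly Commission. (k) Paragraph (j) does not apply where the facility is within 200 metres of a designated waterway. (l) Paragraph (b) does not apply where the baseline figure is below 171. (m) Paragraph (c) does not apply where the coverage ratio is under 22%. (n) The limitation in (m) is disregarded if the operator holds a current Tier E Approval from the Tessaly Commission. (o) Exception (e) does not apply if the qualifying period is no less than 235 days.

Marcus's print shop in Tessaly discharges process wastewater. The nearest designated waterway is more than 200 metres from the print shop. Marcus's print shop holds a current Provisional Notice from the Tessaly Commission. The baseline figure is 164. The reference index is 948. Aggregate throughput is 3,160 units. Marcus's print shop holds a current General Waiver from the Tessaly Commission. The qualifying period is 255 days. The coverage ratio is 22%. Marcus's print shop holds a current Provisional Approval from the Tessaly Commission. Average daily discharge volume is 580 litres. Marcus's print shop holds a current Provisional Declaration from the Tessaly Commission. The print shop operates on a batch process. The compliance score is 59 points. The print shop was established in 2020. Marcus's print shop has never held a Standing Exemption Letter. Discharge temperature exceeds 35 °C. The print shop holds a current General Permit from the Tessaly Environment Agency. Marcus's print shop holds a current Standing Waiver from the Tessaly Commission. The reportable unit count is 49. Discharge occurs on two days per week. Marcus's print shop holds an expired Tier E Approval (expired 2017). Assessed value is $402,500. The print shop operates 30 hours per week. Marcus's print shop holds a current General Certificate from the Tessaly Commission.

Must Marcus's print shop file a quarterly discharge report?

Yes — Marcus's print shop must file a quarterly discharge report.

Exception (a): a current General Permit is held; the facility operates on a batch process — every condition holds. Turning to paragraphs (f)–(k): (f) operates — a current Provisional Declaration is held. (g) is triggered (the reportable unit count is 49, below the 53 limit), but is overridden by (h): (h) operates against (g): the reference index is 948, meeting the 857 threshold. (i) would limit (h) — discharge temperature exceeds 35 °C — but (j) sets (i) aside: (j) applies — a current Provisional Approval is held. (k), which would lift (j), is not engaged — the print shop is more than 200 m from any designated waterway. (a) is therefore removed.
All of (b)'s requirements are met (aggregate throughput is 3,160 units, below the 3,480 units limit; a current General Certificate is held; average daily discharge volume is 580 litres, less than the 650 litres limit). Turning to paragraph (l): (l) applies — the baseline figure is 164, below the 171 limit. (b) is therefore removed.
Exception (c) fails — there is no Standing Exemption Letter in force.
Exception (d) requires that assessed value is below $340,500; but assessed value is $402,500, not below $340,500, so (d) is unavailable.
Exception (e)'s conditions are all satisfied: a current Provisional Notice is held; the facility's operating hours per week are 30, under the 32 limit. However, paragraph (o) must be considered: (o) operates against (e): the qualifying period is 255 days, meeting the 235 days threshold. Exception (e) does not apply.
No exception is made out. Marcus's print shop falls within the general rule.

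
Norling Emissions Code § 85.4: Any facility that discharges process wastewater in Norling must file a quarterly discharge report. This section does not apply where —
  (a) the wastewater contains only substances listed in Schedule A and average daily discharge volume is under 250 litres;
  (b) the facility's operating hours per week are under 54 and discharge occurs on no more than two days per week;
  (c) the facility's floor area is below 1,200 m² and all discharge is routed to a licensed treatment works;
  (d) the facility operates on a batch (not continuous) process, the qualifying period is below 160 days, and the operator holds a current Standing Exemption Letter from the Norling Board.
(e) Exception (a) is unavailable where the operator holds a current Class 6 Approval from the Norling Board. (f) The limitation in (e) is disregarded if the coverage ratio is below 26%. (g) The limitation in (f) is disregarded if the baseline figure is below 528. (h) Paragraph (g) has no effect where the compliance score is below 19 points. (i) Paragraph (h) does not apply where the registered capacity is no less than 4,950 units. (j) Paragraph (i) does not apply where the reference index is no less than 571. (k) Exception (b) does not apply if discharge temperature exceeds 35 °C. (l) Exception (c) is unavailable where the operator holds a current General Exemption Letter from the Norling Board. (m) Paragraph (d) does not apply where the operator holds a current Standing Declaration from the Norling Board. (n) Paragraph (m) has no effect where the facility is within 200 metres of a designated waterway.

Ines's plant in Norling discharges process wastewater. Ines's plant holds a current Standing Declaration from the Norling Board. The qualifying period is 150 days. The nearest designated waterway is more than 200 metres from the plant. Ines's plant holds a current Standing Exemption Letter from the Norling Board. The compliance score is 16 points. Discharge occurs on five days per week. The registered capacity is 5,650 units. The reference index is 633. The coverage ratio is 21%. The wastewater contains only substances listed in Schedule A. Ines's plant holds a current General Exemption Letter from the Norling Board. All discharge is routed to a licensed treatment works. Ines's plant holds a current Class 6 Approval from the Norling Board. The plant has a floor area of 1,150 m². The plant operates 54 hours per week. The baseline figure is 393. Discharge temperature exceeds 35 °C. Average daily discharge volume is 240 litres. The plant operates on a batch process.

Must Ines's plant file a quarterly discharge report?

Exception (a) is satisfied on its face — the wastewater is Schedule-A-only; average daily discharge volume is 240 litres, under the 250 litres limit. Under paragraphs (e)–(j): (e) would limit (a) — a current Class 6 Approval is held — but (f) sets (e) aside: (f) operates against (e): the coverage ratio is 21%, below the 26% limit. (g) would limit (f) — the baseline figure is 393, below the 528 limit — but (h) sets (g) aside: (h) operates against (g): the compliance score is 16 points, below the 19 points limit. (i) would limit (h) — the registered capacity is 5,650 units, meeting the 4,950 units threshold — but (j) sets (i) aside: (j) operates against (i): the reference index is 633, meeting the 571 threshold. Exception (a) stands.
Exception (b) fails — the facility's operating hours per week are 54, not under 54.
All of (c)'s requirements are met (the facility's floor area is 1,150 m², below the 1,200 m² limit; discharge is routed to a licensed treatment works). But applying paragraph (l): (l) operates — a current General Exemption Letter is held. So (c) is unavailable.
Exception (d) is satisfied on its face — the facility operates on a batch process; the qualifying period is 150 days, below the 160 days limit; a current Standing Exemption Letter is held. However, paragraphs (m)–(n) must be considered: (m) operates against (d): a current Standing Declaration is held. (n) is not engaged (the plant is more than 200 m from any designated waterway), so (m) stands. So (d) is unavailable.

No — exception (a) applies; Ines's plant is not required to file a quarterly discharge report.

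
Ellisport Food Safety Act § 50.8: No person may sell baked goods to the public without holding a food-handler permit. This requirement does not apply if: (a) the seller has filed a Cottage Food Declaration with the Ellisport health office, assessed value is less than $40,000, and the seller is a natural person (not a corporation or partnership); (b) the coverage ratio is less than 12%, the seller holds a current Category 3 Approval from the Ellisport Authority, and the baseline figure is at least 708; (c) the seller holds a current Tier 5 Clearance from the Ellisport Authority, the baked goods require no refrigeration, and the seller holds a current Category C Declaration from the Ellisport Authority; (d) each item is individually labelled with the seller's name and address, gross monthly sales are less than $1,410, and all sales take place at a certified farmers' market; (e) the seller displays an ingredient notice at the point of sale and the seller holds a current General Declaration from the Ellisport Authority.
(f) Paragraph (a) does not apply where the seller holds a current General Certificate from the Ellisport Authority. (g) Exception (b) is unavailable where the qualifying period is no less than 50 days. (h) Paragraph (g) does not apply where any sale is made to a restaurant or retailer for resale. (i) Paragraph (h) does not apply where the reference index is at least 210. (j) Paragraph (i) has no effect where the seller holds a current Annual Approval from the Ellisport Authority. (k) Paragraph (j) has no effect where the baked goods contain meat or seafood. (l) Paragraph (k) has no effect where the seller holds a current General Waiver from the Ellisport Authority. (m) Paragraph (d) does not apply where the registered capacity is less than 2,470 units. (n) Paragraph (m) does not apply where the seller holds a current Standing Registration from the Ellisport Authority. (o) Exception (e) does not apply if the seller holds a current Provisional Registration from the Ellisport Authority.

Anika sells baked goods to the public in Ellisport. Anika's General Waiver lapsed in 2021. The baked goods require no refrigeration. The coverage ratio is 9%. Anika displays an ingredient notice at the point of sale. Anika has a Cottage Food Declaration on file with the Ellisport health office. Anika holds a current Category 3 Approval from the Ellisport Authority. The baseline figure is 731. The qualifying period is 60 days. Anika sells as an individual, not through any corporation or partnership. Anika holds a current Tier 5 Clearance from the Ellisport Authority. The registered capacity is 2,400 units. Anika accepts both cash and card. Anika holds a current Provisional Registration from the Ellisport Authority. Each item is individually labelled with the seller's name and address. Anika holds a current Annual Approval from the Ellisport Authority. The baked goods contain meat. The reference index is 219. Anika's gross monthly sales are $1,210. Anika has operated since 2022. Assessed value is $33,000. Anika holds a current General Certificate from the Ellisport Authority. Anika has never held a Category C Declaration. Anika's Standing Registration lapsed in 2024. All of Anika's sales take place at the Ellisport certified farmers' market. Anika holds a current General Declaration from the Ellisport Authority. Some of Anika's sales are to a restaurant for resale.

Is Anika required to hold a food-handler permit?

Yes — Anika must hold a food-handler permit.

All of (a)'s requirements are met (a Cottage Food Declaration is on file; assessed value is $33,000, less than the $40,000 limit; the seller is a natural person). But: (f) applies — a current General Certificate is held. So (a) is unavailable.
Exception (b)'s conditions are all satisfied: the coverage ratio is 9%, less than the 12% limit; a current Category 3 Approval is held; the baseline figure is 731, meeting the 708 threshold. But: (g) operates — the qualifying period is 60 days, meeting the 50 days threshold. (h) is engaged (some sales are to a restaurant for resale), but is displaced by (i): (i) operates against (h): the reference index is 219, meeting the 210 threshold. (j) is engaged (a current Annual Approval is held), but yields to (k): (k) operates against (j): the baked goods contain meat. (l) is not engaged (the General Waiver is not current), so (k) stands. (b) is therefore removed.
Exception (c) does not apply: there is no Category C Declaration in force.
Exception (d)'s conditions are all satisfied: items are individually labelled; gross monthly sales are $1,210, less than the $1,410 limit; all sales are at a certified farmers' market. But applying paragraphs (m)–(n): (m) operates — the registered capacity is 2,400 units, less than the 2,470 units limit. (n), which would lift (m), does not operate here — the Standing Registration is not current. Exception (d) does not apply.
All of (e)'s requirements are met (an ingredient notice is displayed; a current General Declaration is held). However, paragraph (o) must be considered: (o) applies — a current Provisional Registration is held. Exception (e) does not apply.
None of the exceptions is available; § 50.8 applies in full.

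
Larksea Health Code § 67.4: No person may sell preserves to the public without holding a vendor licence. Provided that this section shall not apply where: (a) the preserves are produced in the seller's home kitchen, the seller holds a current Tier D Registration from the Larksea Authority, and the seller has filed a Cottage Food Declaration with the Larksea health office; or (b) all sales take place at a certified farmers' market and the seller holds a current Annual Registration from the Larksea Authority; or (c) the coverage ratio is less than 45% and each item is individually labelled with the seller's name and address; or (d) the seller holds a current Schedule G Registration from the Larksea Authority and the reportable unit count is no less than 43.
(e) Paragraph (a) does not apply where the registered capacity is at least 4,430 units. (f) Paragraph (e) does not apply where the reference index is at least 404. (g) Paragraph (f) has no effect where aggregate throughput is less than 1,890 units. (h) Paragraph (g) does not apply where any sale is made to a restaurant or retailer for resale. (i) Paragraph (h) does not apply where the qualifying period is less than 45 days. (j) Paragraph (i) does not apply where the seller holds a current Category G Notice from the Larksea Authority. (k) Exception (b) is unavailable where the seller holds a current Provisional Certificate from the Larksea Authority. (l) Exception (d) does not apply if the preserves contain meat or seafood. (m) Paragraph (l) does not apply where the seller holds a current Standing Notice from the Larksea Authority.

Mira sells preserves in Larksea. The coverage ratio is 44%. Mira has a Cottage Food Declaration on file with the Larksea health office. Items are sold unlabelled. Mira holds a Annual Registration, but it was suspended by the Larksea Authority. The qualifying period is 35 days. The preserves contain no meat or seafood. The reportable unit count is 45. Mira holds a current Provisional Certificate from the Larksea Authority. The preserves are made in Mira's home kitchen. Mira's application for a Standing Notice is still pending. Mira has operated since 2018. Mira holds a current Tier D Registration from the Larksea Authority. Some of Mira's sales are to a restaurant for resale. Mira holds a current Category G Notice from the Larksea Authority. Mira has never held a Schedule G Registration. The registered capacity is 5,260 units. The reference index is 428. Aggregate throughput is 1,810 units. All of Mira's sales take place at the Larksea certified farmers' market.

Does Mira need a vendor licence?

No — exception (a) applies; Mira is not required to hold a vendor licence.

Exception (a)'s conditions are all satisfied: the preserves are home-kitchen produced; a current Tier D Registration is held; a Cottage Food Declaration is on file. As to paragraphs (e)–(j): (e) would limit (a) — the registered capacity is 5,260 units, meeting the 4,430 units threshold — but (f) sets (e) aside: (f) is triggered — the reference index is 428, meeting the 404 threshold. (g) would limit (f) — aggregate throughput is 1,810 units, less than the 1,890 units limit — but (h) sets (g) aside: (h) operates against (g): some sales are to a restaurant for resale. (i) would limit (h) — the qualifying period is 35 days, less than the 45 days limit — but (j) sets (i) aside: (j) applies — a current Category G Notice is held. Exception (a) stands.
Exception (b) requires that the seller holds a current Annual Registration from the Larksea Authority; but the Annual Registration is not current, so (b) is unavailable.
Exception (c) fails — items are sold unlabelled.
Exception (d) requires that the seller holds a current Schedule G Registration from the Larksea Authority; but the Schedule G Registration is not current, so (d) is unavailable.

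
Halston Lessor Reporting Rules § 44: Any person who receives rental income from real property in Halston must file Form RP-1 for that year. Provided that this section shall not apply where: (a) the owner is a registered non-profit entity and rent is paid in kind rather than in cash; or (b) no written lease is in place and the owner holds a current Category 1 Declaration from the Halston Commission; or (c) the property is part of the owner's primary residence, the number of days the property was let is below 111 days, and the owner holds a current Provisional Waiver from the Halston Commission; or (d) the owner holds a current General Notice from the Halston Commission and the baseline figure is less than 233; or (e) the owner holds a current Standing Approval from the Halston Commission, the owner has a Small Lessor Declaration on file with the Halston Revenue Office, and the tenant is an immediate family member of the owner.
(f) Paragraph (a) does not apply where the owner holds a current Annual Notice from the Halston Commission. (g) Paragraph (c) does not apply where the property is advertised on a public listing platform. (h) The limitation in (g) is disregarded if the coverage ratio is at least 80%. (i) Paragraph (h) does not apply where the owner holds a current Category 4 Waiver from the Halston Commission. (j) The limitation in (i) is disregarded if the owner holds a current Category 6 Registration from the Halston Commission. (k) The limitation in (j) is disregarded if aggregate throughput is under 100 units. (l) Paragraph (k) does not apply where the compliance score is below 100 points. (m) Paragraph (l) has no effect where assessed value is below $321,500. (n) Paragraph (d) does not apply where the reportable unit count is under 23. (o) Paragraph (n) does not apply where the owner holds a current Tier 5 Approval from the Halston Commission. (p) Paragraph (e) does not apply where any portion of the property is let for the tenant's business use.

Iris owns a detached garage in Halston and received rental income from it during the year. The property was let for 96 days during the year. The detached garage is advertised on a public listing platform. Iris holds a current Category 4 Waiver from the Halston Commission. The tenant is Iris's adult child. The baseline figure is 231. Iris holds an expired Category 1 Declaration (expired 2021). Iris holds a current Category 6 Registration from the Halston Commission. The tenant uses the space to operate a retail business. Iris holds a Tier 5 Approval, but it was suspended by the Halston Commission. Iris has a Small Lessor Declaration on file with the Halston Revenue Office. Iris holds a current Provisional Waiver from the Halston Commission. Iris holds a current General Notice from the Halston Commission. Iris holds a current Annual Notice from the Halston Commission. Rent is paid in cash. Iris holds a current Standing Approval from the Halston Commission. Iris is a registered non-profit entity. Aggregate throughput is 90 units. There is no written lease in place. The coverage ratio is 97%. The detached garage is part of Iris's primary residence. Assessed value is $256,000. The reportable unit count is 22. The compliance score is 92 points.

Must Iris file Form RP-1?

Exception (a) does not apply: rent is paid in cash.
Exception (b) fails — there is no Category 1 Declaration in force.
Exception (c) is satisfied on its face — the detached garage is part of the primary residence; the number of days the property was let is 96 days, below the 111 days limit; a current Provisional Waiver is held. Turning to paragraphs (g)–(m): (g) operates against (c): the property is publicly advertised. (h) is triggered (the coverage ratio is 97%, meeting the 80% threshold), but is set aside by (i): (i) applies — a current Category 4 Waiver is held. (j) would limit (i) — a current Category 6 Registration is held — but (k) sets (j) aside: (k) operates against (j): aggregate throughput is 90 units, under the 100 units limit. (l) operates (the compliance score is 92 points, below the 100 points limit), but is displaced by (m): (m) is engaged — assessed value is $256,000, below the $321,500 limit. Exception (c) does not apply.
Exception (d)'s conditions are all satisfied: a current General Notice is held; the baseline figure is 231, less than the 233 limit. But: (n) applies — the reportable unit count is 22, under the 23 limit. (o) is not engaged (no current Tier 5 Approval is held), so (n) stands. (d) is therefore removed.
All of (e)'s requirements are met (a current Standing Approval is held; a Small Lessor Declaration is on file; the tenant is an immediate family member). But: (p) is engaged — the space is let for business use. Exception (e) does not apply.
None of the exceptions is available; § 44 applies in full.

Yes — Iris must file Form RP-1.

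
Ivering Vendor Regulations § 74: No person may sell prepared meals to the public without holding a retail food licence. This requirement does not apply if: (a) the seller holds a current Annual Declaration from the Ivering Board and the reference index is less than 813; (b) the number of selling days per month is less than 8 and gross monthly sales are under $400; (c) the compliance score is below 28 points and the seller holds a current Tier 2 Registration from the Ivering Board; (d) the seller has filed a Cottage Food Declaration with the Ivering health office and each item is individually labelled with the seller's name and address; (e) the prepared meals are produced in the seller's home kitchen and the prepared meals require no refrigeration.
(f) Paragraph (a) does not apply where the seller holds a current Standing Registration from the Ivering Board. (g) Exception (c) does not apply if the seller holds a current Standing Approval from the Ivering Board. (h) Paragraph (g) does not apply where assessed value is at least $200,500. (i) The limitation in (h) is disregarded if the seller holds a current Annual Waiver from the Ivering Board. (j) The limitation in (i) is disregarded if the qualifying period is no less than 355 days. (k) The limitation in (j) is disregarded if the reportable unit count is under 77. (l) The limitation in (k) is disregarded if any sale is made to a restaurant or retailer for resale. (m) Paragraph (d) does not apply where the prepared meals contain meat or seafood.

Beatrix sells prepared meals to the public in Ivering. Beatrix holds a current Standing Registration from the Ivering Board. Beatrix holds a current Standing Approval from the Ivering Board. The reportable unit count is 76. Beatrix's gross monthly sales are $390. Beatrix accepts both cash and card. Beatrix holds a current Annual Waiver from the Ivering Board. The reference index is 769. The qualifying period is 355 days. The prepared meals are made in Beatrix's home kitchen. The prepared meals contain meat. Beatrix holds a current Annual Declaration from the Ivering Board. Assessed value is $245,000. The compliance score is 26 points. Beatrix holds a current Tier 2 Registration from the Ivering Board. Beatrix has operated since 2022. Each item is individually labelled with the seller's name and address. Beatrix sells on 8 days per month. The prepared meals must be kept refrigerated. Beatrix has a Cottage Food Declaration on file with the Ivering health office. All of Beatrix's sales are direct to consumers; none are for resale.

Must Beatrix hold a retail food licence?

Exception (a) is satisfied on its face — a current Annual Declaration is held; the reference index is 769, less than the 813 limit. But: (f) operates against (a): a current Standing Registration is held. Exception (a) does not apply.
Exception (b) requires that the number of selling days per month is less than 8; but the number of selling days per month is 8, not less than 8, so (b) is unavailable.
Exception (c) is satisfied on its face — the compliance score is 26 points, below the 28 points limit; a current Tier 2 Registration is held. But applying paragraphs (g)–(l): (g) operates against (c): a current Standing Approval is held. (h) would limit (g) — assessed value is $245,000, meeting the $200,500 threshold — but (i) sets (h) aside: (i) operates against (h): a current Annual Waiver is held. (j) applies (the qualifying period is 355 days, meeting the 355 days threshold), but yields to (k): (k) operates — the reportable unit count is 76, under the 77 limit. (l) does not operate here (no sales are for resale), so (k) stands. (c) is therefore removed.
Exception (d): a Cottage Food Declaration is on file; items are individually labelled — every condition holds. However, paragraph (m) must be considered: (m) is triggered — the prepared meals contain meat. Exception (d) does not apply.
Exception (e) requires that the prepared meals require no refrigeration; but the prepared meals require refrigeration, so (e) is unavailable.
None of the exceptions is available; § 74 applies in full.

Yes — Beatrix must hold a retail food licence.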